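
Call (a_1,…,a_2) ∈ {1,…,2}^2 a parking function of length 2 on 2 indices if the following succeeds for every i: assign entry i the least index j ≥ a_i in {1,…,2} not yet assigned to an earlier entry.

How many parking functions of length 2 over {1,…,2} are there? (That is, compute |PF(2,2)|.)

#PF = (2+1−2)·(2+1)^{2−1} = 1 · 3 = 3 (Pollak)
E.g. (1,1) → sorted (1,1): b_i ≤ i ∀i, a PF.

3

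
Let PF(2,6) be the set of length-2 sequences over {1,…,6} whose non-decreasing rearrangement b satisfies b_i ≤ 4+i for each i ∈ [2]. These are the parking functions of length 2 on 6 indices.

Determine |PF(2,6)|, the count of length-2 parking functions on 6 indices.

35

|PF| = (6−2+1)·(6+1)^(2−1) = 5 · 7 = 35
E.g. (3,3) → sorted (3,3): b_i ≤ 4+i ∀i, a PF.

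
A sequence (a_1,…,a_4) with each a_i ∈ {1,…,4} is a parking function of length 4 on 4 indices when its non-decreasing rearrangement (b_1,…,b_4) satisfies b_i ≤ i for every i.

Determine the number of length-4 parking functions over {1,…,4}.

Count = 1·5^3 = 1×125 = 125 (Pollak)
One tuple (2,1,1,1) → sorted (1,1,1,2): b_i ≤ i ∀i, a PF.

125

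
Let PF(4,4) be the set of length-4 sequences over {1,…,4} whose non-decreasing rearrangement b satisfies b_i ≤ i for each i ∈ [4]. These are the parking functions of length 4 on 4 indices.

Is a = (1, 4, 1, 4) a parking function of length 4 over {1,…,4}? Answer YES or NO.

Sorted: b = (1, 1, 4, 4).
  b_1=1 ≤ 1
  b_2=1 ≤ 2
  b_3=4 > 3
  fails at i=3 ⇒ NO

NO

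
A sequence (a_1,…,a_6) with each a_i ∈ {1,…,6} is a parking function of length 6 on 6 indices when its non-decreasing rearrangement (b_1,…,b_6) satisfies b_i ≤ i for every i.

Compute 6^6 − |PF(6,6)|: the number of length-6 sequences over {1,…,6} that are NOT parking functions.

29849

#PF = (6+1−6)·(6+1)^{6−1} = 1 · 16807 = 16807 [KW]
Check (2,6,6,3,6,4) → sorted (2,3,4,6,6,6): b_1=2>1, not a PF.
Total 46656; non-PF = 46656−16807 = 29849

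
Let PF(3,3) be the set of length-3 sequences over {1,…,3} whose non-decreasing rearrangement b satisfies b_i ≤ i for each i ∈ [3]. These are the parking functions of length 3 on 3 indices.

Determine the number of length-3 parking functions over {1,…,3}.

16

Count = (4−3)·4^(3−1) = 1×16 = 16 (Pollak)
E.g. (3,1,2) → sorted (1,2,3): b_i ≤ i ∀i, a PF.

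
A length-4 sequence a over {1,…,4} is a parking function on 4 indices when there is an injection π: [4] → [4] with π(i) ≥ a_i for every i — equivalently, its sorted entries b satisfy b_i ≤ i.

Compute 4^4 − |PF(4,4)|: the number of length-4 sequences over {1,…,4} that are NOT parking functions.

Count = (4+1−4)·(4+1)^{4−1} = 1·125 = 125 (Pollak)
E.g. (3,3,4,4) → sorted (3,3,4,4): b_1=3>1, not a PF.
Total 256; non-PF = 256−125 = 131

131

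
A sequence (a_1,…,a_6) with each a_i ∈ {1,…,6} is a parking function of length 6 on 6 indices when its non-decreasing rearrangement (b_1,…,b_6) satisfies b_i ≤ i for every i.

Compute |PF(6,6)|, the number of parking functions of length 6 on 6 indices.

16807

|PF(6,6)| = (7−6)·7^(6−1) = 1×16807 = 16807
Example (2,6,1,4,3,4) → sorted (1,2,3,4,4,6): b_i ≤ i ∀i, a PF.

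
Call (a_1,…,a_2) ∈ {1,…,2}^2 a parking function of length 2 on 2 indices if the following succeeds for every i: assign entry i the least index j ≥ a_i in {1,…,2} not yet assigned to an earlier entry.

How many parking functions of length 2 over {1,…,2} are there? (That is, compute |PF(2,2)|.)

Count = (2−2+1)·(2+1)^(2−1) = 1·3 = 3 (Konheim–Weiss)
Check (1,2) → sorted (1,2): b_i ≤ i ∀i, a PF.

3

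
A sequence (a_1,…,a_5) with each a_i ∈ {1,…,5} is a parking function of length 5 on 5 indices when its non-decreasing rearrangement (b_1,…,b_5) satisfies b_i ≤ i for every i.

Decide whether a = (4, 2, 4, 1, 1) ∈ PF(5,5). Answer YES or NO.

Rearranged: b = (1, 1, 2, 4, 4).
  b_1=1 ≤ 1
  b_2=1 ≤ 2
  b_3=2 ≤ 3
  b_4=4 ≤ 4
  b_5=4 ≤ 5
All bounds hold ⇒ YES

YES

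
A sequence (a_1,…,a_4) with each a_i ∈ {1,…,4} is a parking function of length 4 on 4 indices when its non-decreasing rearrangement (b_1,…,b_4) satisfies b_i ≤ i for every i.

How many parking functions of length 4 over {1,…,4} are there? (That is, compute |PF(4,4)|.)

125

|PF| = (4−4+1)·(4+1)^(4−1) = 1·125 = 125
Example (3,1,1,4) → sorted (1,1,3,4): b_i ≤ i ∀i, a PF.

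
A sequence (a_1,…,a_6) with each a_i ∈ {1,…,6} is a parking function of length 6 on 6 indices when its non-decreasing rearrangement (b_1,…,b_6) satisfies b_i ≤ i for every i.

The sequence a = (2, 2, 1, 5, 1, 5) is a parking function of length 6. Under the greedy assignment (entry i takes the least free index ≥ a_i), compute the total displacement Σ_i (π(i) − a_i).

5

Σπ = 6·7/2 = 21 (π permutes [6]); Σa = 2+2+1+5+1+5 = 16; disp = 21−16 = 5.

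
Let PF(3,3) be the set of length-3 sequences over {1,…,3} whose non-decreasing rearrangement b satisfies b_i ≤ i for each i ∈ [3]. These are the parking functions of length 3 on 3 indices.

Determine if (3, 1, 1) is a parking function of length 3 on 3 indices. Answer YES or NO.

Order a: b = (1, 1, 3).
  b_1=1 ≤ 1
  b_2=1 ≤ 2
  b_3=3 ≤ 3
All bounds hold ⇒ YES

YES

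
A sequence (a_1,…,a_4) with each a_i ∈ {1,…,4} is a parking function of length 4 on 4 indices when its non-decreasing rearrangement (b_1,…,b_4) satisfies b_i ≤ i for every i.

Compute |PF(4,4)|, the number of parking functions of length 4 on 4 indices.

#PF = 1·5^3 = 1 · 125 = 125 (Pollak)
One tuple (1,3,2,3) → sorted (1,2,3,3): b_i ≤ i ∀i, a PF.

125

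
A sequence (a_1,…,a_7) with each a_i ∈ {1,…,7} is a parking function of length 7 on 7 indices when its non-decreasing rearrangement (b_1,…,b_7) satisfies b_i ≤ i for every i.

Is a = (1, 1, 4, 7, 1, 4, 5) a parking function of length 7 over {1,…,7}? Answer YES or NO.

Rearranged: b = (1, 1, 1, 4, 4, 5, 7).
  b_1=1 ≤ 1
  b_2=1 ≤ 2
  b_3=1 ≤ 3
  b_4=4 ≤ 4
  b_5=4 ≤ 5
  b_6=5 ≤ 6
  b_7=7 ≤ 7
All bounds hold ⇒ YES

YES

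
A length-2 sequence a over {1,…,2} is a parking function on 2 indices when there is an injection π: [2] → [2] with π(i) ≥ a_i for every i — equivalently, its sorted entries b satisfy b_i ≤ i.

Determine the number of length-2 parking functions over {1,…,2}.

3

|PF(2,2)| = 1·3^1 = 1 · 3 = 3
Check (2,1) → sorted (1,2): b_i ≤ i ∀i, a PF.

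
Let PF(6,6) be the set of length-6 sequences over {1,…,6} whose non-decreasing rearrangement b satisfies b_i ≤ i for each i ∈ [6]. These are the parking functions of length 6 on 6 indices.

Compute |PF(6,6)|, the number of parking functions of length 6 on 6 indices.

|PF(6,6)| = (6−6+1)·(6+1)^(6−1) = 1·16807 = 16807 (Pollak)
Check (5,1,3,3,3,2) → sorted (1,2,3,3,3,5): b_i ≤ i ∀i, a PF.

16807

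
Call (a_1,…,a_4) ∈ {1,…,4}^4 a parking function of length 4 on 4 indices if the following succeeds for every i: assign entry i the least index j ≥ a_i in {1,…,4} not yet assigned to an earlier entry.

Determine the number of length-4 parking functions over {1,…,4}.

125

Count = (4+1−4)·(4+1)^{4−1} = 1·125 = 125 (Konheim–Weiss)
One tuple (1,1,2,1) → sorted (1,1,1,2): b_i ≤ i ∀i, a PF.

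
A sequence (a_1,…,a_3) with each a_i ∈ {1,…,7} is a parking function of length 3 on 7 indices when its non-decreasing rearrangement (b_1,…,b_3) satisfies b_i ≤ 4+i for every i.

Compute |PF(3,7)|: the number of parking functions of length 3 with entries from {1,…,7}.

320

#PF = (7+1−3)·(7+1)^{3−1} = 5×64 = 320
Example (5,5,7) → sorted (5,5,7): b_i ≤ 4+i ∀i, a PF.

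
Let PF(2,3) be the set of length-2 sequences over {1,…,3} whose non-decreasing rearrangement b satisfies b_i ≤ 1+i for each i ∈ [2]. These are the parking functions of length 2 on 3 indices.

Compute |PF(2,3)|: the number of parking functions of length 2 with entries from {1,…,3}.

|PF(2,3)| = (3+1−2)·(3+1)^{2−1} = 2 · 4 = 8 (Pollak)
E.g. (2,3) → sorted (2,3): b_i ≤ 1+i ∀i, a PF.

8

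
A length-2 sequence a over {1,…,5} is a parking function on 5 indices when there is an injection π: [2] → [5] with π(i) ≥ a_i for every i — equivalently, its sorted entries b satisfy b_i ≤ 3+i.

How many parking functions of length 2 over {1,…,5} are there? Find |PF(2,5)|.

24

|PF| = (5−2+1)·(5+1)^(2−1) = 4·6 = 24 (Konheim–Weiss)
Example (2,2) → sorted (2,2): b_i ≤ 3+i ∀i, a PF.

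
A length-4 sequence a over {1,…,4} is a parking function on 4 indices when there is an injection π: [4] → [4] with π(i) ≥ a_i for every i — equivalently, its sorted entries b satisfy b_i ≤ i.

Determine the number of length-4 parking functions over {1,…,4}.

125

Count = (5−4)·5^(4−1) = 1×125 = 125 (Pollak)
One tuple (1,1,2,2) → sorted (1,1,2,2): b_i ≤ i ∀i, a PF.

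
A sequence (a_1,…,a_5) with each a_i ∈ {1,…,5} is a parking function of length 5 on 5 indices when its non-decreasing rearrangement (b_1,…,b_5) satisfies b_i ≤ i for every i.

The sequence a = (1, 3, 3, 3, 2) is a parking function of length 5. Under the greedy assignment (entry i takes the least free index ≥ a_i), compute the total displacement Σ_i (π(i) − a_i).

3

Σπ = 15 ({1..5} each once); Σa = 1+3+3+3+2 = 12; disp = 15−12 = 3.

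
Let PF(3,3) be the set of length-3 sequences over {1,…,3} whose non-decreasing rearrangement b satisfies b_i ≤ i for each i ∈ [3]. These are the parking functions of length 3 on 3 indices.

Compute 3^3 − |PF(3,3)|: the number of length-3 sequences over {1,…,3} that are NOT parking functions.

11

Count = 1·4^2 = 1 · 16 = 16 (Pollak)
Example (3,3,2) → sorted (2,3,3): b_1=2>1, not a PF.
3^3 − 16 = 27 − 16 = 11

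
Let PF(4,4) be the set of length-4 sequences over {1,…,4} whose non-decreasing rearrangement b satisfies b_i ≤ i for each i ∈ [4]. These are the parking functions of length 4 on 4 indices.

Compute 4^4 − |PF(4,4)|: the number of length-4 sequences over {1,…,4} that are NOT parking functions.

#PF = 1·5^3 = 1·125 = 125 [KW]
E.g. (4,4,4,3) → sorted (3,4,4,4): b_1=3>1, not a PF.
Total 256; non-PF = 256−125 = 131

131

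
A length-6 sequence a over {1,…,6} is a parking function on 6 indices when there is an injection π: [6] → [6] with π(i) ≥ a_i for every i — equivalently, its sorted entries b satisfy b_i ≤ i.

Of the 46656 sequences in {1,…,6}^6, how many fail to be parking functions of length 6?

29849

|PF(6,6)| = (6+1−6)·(6+1)^{6−1} = 1×16807 = 16807 [KW]
E.g. (5,6,4,2,5,3) → sorted (2,3,4,5,5,6): b_1=2>1, not a PF.
Total 46656; non-PF = 46656−16807 = 29849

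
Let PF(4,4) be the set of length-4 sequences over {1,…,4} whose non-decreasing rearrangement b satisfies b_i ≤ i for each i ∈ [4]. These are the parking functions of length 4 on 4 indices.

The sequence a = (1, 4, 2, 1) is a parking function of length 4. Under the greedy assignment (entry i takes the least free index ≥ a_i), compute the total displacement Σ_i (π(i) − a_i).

2

Σπ = 4·5/2 = 10 (π permutes [4]); Σa = 1+4+2+1 = 8; disp = 10−8 = 2.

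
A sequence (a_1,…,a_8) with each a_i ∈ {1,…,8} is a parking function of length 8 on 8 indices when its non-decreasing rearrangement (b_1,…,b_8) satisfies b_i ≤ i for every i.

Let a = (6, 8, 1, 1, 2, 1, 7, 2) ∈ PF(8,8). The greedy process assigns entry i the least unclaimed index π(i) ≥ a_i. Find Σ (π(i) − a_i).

8

Σπ = 8·9/2 = 36 (π permutes [8]); Σa = 6+8+1+1+2+1+7+2 = 28; disp = 36−28 = 8.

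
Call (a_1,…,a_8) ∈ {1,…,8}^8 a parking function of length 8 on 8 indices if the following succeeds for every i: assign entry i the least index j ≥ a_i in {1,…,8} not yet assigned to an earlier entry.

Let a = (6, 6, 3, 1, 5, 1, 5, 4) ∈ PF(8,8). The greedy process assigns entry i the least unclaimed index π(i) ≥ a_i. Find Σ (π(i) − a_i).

5

Σπ = 8·9/2 = 36 (π permutes [8]); Σa = 6+6+3+1+5+1+5+4 = 31; disp = 36−31 = 5.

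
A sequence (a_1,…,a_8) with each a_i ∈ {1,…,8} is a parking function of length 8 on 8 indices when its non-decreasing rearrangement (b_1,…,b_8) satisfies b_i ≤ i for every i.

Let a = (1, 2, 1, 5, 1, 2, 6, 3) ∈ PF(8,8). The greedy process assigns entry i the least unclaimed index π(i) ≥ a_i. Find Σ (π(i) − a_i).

Σπ = 36 ({1..8} each once); Σa = 1+2+1+5+1+2+6+3 = 21; disp = 36−21 = 15.

15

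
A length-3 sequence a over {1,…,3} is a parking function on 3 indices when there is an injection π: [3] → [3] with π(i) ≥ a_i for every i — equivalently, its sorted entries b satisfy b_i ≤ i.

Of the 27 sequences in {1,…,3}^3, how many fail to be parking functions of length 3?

|PF| = 1·4^2 = 1·16 = 16 (Pollak)
E.g. (3,2,2) → sorted (2,2,3): b_1=2>1, not a PF.
So 27 − 16 = 11 fail.

11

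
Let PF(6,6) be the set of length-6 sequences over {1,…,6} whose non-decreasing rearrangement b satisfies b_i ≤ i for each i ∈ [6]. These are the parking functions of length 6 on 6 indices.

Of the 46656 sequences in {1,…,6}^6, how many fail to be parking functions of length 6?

|PF(6,6)| = (6−6+1)·(6+1)^(6−1) = 1·16807 = 16807 [KW]
E.g. (3,5,5,3,3,4) → sorted (3,3,3,4,5,5): b_1=3>1, not a PF.
Total 46656; non-PF = 46656−16807 = 29849

29849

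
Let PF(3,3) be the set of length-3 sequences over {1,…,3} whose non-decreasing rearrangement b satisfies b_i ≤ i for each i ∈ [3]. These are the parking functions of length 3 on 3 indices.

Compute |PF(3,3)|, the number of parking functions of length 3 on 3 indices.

16

|PF(3,3)| = (3+1−3)·(3+1)^{3−1} = 1 · 16 = 16 (Konheim–Weiss)
One tuple (2,2,1) → sorted (1,2,2): b_i ≤ i ∀i, a PF.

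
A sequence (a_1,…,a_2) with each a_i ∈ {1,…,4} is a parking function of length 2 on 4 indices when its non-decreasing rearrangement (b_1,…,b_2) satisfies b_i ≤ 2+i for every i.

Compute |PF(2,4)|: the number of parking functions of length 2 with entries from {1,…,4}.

15

|PF| = (4−2+1)·(4+1)^(2−1) = 3·5 = 15 (Pollak)
Example (1,4) → sorted (1,4): b_i ≤ 2+i ∀i, a PF.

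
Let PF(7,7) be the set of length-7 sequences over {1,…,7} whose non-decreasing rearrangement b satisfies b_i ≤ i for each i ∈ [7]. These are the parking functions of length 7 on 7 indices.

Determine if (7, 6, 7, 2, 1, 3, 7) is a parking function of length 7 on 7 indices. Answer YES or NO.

Sorted: b = (1, 2, 3, 6, 7, 7, 7).
  b_1=1 ≤ 1
  b_2=2 ≤ 2
  b_3=3 ≤ 3
  b_4=6 > 4
  fails at i=4 ⇒ NO

NO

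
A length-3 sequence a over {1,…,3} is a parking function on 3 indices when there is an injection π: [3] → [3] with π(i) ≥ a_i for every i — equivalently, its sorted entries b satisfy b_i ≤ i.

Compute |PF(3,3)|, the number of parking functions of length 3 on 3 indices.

16

Count = (4−3)·4^(3−1) = 1·16 = 16 (Pollak)
E.g. (1,2,1) → sorted (1,1,2): b_i ≤ i ∀i, a PF.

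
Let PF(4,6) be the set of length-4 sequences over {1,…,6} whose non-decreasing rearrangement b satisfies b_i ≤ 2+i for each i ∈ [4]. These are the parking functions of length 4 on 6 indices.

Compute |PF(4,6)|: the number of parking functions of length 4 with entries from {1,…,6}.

Count = (6−4+1)·(6+1)^(4−1) = 3·343 = 1029
Check (2,5,4,6) → sorted (2,4,5,6): b_i ≤ 2+i ∀i, a PF.

1029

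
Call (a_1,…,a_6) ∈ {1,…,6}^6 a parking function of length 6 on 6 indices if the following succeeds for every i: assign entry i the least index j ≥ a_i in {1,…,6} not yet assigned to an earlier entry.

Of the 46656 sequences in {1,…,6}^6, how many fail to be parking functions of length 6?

29849

#PF = (6+1−6)·(6+1)^{6−1} = 1 · 16807 = 16807
E.g. (5,2,4,2,4,4) → sorted (2,2,4,4,4,5): b_1=2>1, not a PF.
6^6 − 16807 = 46656 − 16807 = 29849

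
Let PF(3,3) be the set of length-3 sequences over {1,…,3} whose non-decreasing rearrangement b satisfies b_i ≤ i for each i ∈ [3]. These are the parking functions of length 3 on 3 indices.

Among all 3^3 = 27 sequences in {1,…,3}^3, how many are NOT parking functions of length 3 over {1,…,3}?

11

#PF = (3−3+1)·(3+1)^(3−1) = 1·16 = 16
One tuple (1,3,3) → sorted (1,3,3): b_2=3>2, not a PF.
3^3 − 16 = 27 − 16 = 11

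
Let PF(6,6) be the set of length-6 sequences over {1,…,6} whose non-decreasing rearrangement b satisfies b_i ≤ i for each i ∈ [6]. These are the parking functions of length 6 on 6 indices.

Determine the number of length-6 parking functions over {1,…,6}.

16807

|PF| = (6+1−6)·(6+1)^{6−1} = 1·16807 = 16807 (Konheim–Weiss)
E.g. (1,1,3,6,1,3) → sorted (1,1,1,3,3,6): b_i ≤ i ∀i, a PF.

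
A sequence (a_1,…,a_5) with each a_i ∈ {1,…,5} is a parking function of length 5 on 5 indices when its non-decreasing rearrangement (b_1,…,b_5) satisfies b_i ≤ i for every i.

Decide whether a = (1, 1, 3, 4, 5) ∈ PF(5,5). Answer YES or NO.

YES

Order a: b = (1, 1, 3, 4, 5).
  b_1=1 ≤ 1
  b_2=1 ≤ 2
  b_3=3 ≤ 3
  b_4=4 ≤ 4
  b_5=5 ≤ 5
All bounds hold ⇒ YES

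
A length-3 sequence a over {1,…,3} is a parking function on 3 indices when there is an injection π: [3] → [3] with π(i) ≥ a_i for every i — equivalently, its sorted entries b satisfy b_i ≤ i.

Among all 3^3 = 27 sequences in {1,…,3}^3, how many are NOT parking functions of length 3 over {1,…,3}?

|PF| = (4−3)·4^(3−1) = 1·16 = 16
Example (2,2,2) → sorted (2,2,2): b_1=2>1, not a PF.
Total 27; non-PF = 27−16 = 11

11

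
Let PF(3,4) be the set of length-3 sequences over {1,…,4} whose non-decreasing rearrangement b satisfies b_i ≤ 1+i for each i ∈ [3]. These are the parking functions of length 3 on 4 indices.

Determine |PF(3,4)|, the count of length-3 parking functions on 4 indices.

50

Count = (4−3+1)·(4+1)^(3−1) = 2 · 25 = 50 (Pollak)
E.g. (2,1,4) → sorted (1,2,4): b_i ≤ 1+i ∀i, a PF.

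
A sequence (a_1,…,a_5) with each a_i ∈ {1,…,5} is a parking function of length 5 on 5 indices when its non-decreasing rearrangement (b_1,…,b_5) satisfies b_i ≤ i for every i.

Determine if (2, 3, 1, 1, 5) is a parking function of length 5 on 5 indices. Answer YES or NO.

Order a: b = (1, 1, 2, 3, 5).
  b_1=1 ≤ 1
  b_2=1 ≤ 2
  b_3=2 ≤ 3
  b_4=3 ≤ 4
  b_5=5 ≤ 5
All bounds hold ⇒ YES

YES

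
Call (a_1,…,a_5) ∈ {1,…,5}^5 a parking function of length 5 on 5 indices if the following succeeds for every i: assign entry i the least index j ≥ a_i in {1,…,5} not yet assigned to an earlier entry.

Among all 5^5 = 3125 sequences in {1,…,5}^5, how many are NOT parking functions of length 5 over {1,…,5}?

#PF = 1·6^4 = 1×1296 = 1296 (Konheim–Weiss)
Example (5,2,2,2,4) → sorted (2,2,2,4,5): b_1=2>1, not a PF.
Total 3125; non-PF = 3125−1296 = 1829

1829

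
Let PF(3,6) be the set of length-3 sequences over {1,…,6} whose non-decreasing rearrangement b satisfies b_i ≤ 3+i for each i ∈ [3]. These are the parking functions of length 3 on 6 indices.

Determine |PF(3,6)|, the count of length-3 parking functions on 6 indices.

196

Count = (6−3+1)·(6+1)^(3−1) = 4 · 49 = 196 [KW]
E.g. (5,3,4) → sorted (3,4,5): b_i ≤ 3+i ∀i, a PF.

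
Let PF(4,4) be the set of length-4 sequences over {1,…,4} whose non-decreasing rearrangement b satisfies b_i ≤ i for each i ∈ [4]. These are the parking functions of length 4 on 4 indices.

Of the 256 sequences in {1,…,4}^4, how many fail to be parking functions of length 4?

131

|PF(4,4)| = 1·5^3 = 1·125 = 125 (Pollak)
Example (4,2,4,4) → sorted (2,4,4,4): b_1=2>1, not a PF.
4^4 − 125 = 256 − 125 = 131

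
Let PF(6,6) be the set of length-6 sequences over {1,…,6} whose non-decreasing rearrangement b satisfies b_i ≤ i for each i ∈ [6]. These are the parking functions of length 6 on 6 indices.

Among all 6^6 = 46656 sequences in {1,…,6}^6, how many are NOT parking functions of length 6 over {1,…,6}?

|PF(6,6)| = (7−6)·7^(6−1) = 1×16807 = 16807 [KW]
Check (4,5,2,2,5,4) → sorted (2,2,4,4,5,5): b_1=2>1, not a PF.
Total 46656; non-PF = 46656−16807 = 29849

29849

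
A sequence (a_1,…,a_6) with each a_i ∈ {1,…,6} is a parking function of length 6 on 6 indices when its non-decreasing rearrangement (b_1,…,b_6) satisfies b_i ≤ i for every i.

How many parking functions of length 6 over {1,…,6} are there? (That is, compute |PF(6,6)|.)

Count = (6+1−6)·(6+1)^{6−1} = 1 · 16807 = 16807 (Pollak)
Example (2,6,4,5,1,2) → sorted (1,2,2,4,5,6): b_i ≤ i ∀i, a PF.

16807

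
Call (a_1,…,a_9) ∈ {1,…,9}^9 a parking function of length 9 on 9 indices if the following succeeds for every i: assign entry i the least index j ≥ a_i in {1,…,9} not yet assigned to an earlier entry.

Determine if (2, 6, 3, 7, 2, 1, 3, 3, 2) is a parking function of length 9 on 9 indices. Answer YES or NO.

Order a: b = (1, 2, 2, 2, 3, 3, 3, 6, 7).
  b_1=1 ≤ 1
  b_2=2 ≤ 2
  b_3=2 ≤ 3
  b_4=2 ≤ 4
  b_5=3 ≤ 5
  b_6=3 ≤ 6
  b_7=3 ≤ 7
  b_8=6 ≤ 8
  b_9=7 ≤ 9
All bounds hold ⇒ YES

YES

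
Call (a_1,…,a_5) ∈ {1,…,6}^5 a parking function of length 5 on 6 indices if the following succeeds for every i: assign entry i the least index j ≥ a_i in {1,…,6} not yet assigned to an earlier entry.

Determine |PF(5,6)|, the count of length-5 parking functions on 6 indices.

|PF(5,6)| = 2·7^4 = 2 · 2401 = 4802 (Konheim–Weiss)
Example (2,1,3,6,5) → sorted (1,2,3,5,6): b_i ≤ 1+i ∀i, a PF.

4802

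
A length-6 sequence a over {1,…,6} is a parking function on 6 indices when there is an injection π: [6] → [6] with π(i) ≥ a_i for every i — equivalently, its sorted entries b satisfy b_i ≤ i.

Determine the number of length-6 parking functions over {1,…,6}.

Count = (6+1−6)·(6+1)^{6−1} = 1 · 16807 = 16807
Example (4,1,1,6,5,1) → sorted (1,1,1,4,5,6): b_i ≤ i ∀i, a PF.

16807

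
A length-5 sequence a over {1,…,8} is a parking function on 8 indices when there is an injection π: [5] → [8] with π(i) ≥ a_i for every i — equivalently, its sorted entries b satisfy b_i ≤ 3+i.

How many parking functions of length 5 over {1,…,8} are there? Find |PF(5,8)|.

Count = (8−5+1)·(8+1)^(5−1) = 4 · 6561 = 26244 (Pollak)
E.g. (5,6,1,5,5) → sorted (1,5,5,5,6): b_i ≤ 3+i ∀i, a PF.

26244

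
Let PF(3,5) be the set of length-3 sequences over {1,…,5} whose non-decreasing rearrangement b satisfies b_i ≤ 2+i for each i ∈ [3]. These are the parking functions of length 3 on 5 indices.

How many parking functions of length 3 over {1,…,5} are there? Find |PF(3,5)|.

108

|PF(3,5)| = (5+1−3)·(5+1)^{3−1} = 3 · 36 = 108 [KW]
Check (2,5,1) → sorted (1,2,5): b_i ≤ 2+i ∀i, a PF.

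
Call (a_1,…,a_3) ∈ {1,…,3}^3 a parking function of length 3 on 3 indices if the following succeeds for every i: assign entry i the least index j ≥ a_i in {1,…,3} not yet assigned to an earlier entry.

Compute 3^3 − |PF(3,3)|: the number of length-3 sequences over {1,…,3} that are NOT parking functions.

#PF = (3+1−3)·(3+1)^{3−1} = 1×16 = 16 (Pollak)
Example (3,3,3) → sorted (3,3,3): b_1=3>1, not a PF.
So 27 − 16 = 11 fail.

11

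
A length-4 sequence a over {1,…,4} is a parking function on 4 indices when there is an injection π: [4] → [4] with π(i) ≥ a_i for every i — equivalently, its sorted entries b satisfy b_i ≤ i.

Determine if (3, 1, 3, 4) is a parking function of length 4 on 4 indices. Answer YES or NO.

Sorted: b = (1, 3, 3, 4).
  b_1=1 ≤ 1
  b_2=3 > 2
  fails at i=2 ⇒ NO

NO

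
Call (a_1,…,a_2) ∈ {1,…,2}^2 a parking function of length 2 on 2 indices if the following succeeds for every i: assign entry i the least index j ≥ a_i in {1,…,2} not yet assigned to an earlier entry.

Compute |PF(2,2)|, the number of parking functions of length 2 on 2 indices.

3

|PF(2,2)| = 1·3^1 = 1×3 = 3 (Konheim–Weiss)
Check (2,1) → sorted (1,2): b_i ≤ i ∀i, a PF.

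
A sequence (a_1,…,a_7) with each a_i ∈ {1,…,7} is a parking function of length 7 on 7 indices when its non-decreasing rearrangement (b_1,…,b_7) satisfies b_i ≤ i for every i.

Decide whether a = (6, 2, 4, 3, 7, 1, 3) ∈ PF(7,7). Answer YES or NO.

YES

Sorted: b = (1, 2, 3, 3, 4, 6, 7).
  b_1=1 ≤ 1
  b_2=2 ≤ 2
  b_3=3 ≤ 3
  b_4=3 ≤ 4
  b_5=4 ≤ 5
  b_6=6 ≤ 6
  b_7=7 ≤ 7
All bounds hold ⇒ YES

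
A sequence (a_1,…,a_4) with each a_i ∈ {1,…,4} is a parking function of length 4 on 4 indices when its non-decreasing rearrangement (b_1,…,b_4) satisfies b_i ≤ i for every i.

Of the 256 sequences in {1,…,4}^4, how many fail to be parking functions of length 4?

131

|PF(4,4)| = (4−4+1)·(4+1)^(4−1) = 1·125 = 125 [KW]
E.g. (4,4,4,1) → sorted (1,4,4,4): b_2=4>2, not a PF.
So 256 − 125 = 131 fail.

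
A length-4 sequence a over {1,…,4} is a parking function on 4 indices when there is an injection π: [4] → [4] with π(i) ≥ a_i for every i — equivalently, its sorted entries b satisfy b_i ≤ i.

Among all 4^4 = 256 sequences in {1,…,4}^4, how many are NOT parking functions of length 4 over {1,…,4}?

131

|PF(4,4)| = 1·5^3 = 1×125 = 125
Check (4,4,4,1) → sorted (1,4,4,4): b_2=4>2, not a PF.
Total 256; non-PF = 256−125 = 131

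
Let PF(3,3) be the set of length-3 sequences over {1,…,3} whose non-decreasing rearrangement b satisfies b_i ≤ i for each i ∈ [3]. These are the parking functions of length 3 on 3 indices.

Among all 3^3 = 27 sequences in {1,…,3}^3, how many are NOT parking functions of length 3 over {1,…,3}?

11

|PF| = (4−3)·4^(3−1) = 1 · 16 = 16 (Pollak)
E.g. (3,2,2) → sorted (2,2,3): b_1=2>1, not a PF.
Total 27; non-PF = 27−16 = 11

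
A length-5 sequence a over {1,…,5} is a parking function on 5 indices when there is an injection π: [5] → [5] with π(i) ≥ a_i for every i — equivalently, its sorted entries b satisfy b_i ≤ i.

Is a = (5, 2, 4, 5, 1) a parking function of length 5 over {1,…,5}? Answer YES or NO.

Rearranged: b = (1, 2, 4, 5, 5).
  b_1=1 ≤ 1
  b_2=2 ≤ 2
  b_3=4 > 3
  fails at i=3 ⇒ NO

NO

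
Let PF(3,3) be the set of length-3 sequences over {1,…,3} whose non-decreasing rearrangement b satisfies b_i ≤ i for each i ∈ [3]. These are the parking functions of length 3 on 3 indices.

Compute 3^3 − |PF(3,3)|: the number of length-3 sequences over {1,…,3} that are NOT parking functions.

Count = (4−3)·4^(3−1) = 1 · 16 = 16 (Konheim–Weiss)
Example (3,3,3) → sorted (3,3,3): b_1=3>1, not a PF.
So 27 − 16 = 11 fail.

11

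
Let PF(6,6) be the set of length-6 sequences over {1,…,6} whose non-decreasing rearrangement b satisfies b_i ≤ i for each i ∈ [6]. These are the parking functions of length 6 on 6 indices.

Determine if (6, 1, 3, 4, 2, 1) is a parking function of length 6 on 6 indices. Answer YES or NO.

YES

Rearranged: b = (1, 1, 2, 3, 4, 6).
  b_1=1 ≤ 1
  b_2=1 ≤ 2
  b_3=2 ≤ 3
  b_4=3 ≤ 4
  b_5=4 ≤ 5
  b_6=6 ≤ 6
All bounds hold ⇒ YES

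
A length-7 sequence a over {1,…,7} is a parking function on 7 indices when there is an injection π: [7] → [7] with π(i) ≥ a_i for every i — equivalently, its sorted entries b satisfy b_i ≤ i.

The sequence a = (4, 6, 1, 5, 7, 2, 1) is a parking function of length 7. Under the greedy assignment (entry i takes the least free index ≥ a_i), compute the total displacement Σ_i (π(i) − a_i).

Σπ = 7·8/2 = 28 (π permutes [7]); Σa = 4+6+1+5+7+2+1 = 26; disp = 28−26 = 2.

2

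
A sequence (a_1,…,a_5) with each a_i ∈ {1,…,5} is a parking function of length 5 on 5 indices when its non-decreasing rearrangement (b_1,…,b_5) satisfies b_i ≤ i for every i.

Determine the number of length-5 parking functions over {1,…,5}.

|PF(5,5)| = (6−5)·6^(5−1) = 1·1296 = 1296
Example (5,1,1,1,2) → sorted (1,1,1,2,5): b_i ≤ i ∀i, a PF.

1296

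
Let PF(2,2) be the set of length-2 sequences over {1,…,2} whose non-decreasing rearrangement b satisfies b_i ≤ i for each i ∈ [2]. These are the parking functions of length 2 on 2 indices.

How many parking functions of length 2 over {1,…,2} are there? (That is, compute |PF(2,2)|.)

3

#PF = 1·3^1 = 1×3 = 3
Example (1,2) → sorted (1,2): b_i ≤ i ∀i, a PF.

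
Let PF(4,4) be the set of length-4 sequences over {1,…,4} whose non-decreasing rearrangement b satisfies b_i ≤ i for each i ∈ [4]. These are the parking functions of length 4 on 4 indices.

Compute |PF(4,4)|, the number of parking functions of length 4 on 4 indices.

125

#PF = (5−4)·5^(4−1) = 1×125 = 125 (Pollak)
E.g. (2,1,4,1) → sorted (1,1,2,4): b_i ≤ i ∀i, a PF.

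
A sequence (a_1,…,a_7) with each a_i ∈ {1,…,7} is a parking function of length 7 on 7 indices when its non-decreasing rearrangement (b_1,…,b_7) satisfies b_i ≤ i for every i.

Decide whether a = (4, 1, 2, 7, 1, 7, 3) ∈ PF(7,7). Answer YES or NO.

NO

Rearranged: b = (1, 1, 2, 3, 4, 7, 7).
  b_1=1 ≤ 1
  b_2=1 ≤ 2
  b_3=2 ≤ 3
  b_4=3 ≤ 4
  b_5=4 ≤ 5
  b_6=7 > 6
  fails at i=6 ⇒ NO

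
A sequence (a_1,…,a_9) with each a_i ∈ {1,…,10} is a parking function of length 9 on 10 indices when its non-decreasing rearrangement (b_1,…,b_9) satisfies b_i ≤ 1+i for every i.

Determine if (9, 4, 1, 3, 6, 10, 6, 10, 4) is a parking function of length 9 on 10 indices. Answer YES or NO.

NO

Sorted: b = (1, 3, 4, 4, 6, 6, 9, 10, 10).
  b_1=1 ≤ 2
  b_2=3 ≤ 3
  b_3=4 ≤ 4
  b_4=4 ≤ 5
  b_5=6 ≤ 6
  b_6=6 ≤ 7
  b_7=9 > 8
  fails at i=7 ⇒ NO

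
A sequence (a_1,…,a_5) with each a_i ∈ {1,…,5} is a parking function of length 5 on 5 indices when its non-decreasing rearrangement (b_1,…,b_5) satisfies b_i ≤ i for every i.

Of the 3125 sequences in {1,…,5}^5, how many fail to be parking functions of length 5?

Count = 1·6^4 = 1 · 1296 = 1296 (Pollak)
One tuple (5,5,3,3,5) → sorted (3,3,5,5,5): b_1=3>1, not a PF.
Total 3125; non-PF = 3125−1296 = 1829

1829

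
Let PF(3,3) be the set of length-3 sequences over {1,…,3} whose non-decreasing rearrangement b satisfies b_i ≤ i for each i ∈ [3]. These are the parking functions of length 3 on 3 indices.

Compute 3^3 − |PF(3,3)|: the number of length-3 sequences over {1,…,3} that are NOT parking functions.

11

#PF = (3−3+1)·(3+1)^(3−1) = 1·16 = 16 (Konheim–Weiss)
Check (3,2,3) → sorted (2,3,3): b_1=2>1, not a PF.
So 27 − 16 = 11 fail.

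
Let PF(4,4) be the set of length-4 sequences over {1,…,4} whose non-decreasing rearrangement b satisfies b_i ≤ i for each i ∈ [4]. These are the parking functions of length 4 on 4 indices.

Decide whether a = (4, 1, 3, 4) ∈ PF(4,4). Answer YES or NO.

Sorted: b = (1, 3, 4, 4).
  b_1=1 ≤ 1
  b_2=3 > 2
  fails at i=2 ⇒ NO

NO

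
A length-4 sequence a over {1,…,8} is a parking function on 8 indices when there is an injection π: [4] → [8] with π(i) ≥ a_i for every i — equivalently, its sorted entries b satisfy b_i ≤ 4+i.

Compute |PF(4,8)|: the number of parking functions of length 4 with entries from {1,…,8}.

3645

Count = 5·9^3 = 5·729 = 3645
One tuple (2,7,6,2) → sorted (2,2,6,7): b_i ≤ 4+i ∀i, a PF.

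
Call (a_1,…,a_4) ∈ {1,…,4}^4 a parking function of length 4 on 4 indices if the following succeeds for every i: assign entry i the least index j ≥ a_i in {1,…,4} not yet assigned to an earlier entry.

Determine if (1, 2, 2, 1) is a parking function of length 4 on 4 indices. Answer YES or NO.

Order a: b = (1, 1, 2, 2).
  b_1=1 ≤ 1
  b_2=1 ≤ 2
  b_3=2 ≤ 3
  b_4=2 ≤ 4
All bounds hold ⇒ YES

YES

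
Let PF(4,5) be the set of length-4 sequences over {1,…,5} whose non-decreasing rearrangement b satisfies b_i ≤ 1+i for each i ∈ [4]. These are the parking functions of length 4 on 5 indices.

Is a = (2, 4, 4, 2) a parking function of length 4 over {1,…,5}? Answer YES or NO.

YES

Order a: b = (2, 2, 4, 4).
  b_1=2 ≤ 2
  b_2=2 ≤ 3
  b_3=4 ≤ 4
  b_4=4 ≤ 5
All bounds hold ⇒ YES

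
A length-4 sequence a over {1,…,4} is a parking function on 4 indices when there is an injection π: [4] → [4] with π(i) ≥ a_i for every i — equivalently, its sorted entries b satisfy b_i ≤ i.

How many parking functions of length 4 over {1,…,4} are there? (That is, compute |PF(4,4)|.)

Count = (4+1−4)·(4+1)^{4−1} = 1 · 125 = 125 [KW]
Check (4,2,1,2) → sorted (1,2,2,4): b_i ≤ i ∀i, a PF.

125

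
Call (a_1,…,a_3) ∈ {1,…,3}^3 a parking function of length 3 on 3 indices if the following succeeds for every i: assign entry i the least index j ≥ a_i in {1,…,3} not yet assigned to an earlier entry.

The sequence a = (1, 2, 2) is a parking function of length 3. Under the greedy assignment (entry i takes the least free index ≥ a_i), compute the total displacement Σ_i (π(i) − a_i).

Σπ = 6 ({1..3} each once); Σa = 1+2+2 = 5; disp = 6−5 = 1.

1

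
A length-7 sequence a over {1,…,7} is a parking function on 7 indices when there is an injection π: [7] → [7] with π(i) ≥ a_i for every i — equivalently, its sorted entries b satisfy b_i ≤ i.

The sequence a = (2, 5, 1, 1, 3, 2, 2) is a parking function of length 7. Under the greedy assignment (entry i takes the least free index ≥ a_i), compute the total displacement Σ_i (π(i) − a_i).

12

Σπ(i) = 1+…+7 = 28; Σa = 2+5+1+1+3+2+2 = 16; disp = 28−16 = 12.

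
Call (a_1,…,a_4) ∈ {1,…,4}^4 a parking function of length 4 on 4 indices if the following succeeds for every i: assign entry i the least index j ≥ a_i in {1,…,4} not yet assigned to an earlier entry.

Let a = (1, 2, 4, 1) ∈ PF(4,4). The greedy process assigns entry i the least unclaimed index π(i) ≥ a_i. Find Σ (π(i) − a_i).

2

Σπ = 10 ({1..4} each once); Σa = 1+2+4+1 = 8; disp = 10−8 = 2.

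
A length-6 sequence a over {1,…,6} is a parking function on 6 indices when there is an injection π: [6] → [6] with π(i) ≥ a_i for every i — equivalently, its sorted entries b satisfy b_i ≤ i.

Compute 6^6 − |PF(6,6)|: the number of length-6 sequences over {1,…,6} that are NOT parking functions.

29849

|PF(6,6)| = (7−6)·7^(6−1) = 1×16807 = 16807
Check (2,2,6,4,6,4) → sorted (2,2,4,4,6,6): b_1=2>1, not a PF.
Total 46656; non-PF = 46656−16807 = 29849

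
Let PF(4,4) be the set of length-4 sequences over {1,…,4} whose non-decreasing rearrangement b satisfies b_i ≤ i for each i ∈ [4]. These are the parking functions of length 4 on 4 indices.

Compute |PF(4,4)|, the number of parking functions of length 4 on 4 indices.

#PF = (4+1−4)·(4+1)^{4−1} = 1 · 125 = 125 [KW]
Example (3,3,1,1) → sorted (1,1,3,3): b_i ≤ i ∀i, a PF.

125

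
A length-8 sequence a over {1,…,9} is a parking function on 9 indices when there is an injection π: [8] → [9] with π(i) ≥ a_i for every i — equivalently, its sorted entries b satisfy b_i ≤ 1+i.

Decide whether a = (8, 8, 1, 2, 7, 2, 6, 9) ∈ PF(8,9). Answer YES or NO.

NO

Sorted: b = (1, 2, 2, 6, 7, 8, 8, 9).
  b_1=1 ≤ 2
  b_2=2 ≤ 3
  b_3=2 ≤ 4
  b_4=6 > 5
  fails at i=4 ⇒ NO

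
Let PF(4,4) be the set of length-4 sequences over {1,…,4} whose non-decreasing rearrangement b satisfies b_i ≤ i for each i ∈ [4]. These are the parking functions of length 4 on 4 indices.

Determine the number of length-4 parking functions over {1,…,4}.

125

Count = (4+1−4)·(4+1)^{4−1} = 1×125 = 125 [KW]
Example (1,3,1,3) → sorted (1,1,3,3): b_i ≤ i ∀i, a PF.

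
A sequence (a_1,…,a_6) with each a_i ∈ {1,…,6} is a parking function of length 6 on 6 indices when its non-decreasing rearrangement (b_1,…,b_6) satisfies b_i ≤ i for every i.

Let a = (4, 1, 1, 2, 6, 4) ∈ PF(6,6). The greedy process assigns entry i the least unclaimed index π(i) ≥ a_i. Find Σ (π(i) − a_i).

3

Σπ = 21 ({1..6} each once); Σa = 4+1+1+2+6+4 = 18; disp = 21−18 = 3.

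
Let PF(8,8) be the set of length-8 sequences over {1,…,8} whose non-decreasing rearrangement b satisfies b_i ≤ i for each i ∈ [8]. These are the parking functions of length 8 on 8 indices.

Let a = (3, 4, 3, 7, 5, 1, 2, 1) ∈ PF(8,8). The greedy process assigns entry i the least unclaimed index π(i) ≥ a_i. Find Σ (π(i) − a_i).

Σπ(i) = 1+…+8 = 36; Σa = 3+4+3+7+5+1+2+1 = 26; disp = 36−26 = 10.

10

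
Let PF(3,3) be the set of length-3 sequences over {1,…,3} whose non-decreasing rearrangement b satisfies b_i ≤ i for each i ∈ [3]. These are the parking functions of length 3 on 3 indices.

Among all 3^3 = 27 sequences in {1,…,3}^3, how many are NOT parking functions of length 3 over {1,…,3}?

Count = (4−3)·4^(3−1) = 1 · 16 = 16 [KW]
E.g. (3,1,3) → sorted (1,3,3): b_2=3>2, not a PF.
3^3 − 16 = 27 − 16 = 11

11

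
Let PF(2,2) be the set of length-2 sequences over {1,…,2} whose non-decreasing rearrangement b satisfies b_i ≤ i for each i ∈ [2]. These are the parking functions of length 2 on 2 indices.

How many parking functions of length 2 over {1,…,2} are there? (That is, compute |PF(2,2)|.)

3

|PF| = 1·3^1 = 1×3 = 3
One tuple (1,2) → sorted (1,2): b_i ≤ i ∀i, a PF.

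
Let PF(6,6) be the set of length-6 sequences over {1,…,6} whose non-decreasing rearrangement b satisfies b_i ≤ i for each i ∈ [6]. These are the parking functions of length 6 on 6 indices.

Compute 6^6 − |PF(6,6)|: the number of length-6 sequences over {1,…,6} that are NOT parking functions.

|PF(6,6)| = (7−6)·7^(6−1) = 1 · 16807 = 16807 (Konheim–Weiss)
E.g. (5,4,3,3,4,4) → sorted (3,3,4,4,4,5): b_1=3>1, not a PF.
Total 46656; non-PF = 46656−16807 = 29849

29849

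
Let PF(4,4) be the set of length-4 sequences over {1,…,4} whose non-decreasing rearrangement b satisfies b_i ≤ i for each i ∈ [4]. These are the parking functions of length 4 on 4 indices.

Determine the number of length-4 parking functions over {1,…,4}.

125

|PF| = (5−4)·5^(4−1) = 1 · 125 = 125 (Konheim–Weiss)
Check (2,1,2,2) → sorted (1,2,2,2): b_i ≤ i ∀i, a PF.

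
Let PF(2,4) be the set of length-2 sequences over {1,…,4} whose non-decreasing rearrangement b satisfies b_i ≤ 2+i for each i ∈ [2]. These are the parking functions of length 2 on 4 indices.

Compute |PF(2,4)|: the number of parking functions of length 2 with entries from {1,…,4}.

#PF = 3·5^1 = 3·5 = 15 (Pollak)
E.g. (2,1) → sorted (1,2): b_i ≤ 2+i ∀i, a PF.

15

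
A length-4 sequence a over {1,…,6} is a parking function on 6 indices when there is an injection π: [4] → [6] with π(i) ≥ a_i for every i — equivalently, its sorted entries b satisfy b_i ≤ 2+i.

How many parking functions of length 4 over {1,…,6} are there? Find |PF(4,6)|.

#PF = 3·7^3 = 3·343 = 1029 (Pollak)
E.g. (1,1,6,5) → sorted (1,1,5,6): b_i ≤ 2+i ∀i, a PF.

1029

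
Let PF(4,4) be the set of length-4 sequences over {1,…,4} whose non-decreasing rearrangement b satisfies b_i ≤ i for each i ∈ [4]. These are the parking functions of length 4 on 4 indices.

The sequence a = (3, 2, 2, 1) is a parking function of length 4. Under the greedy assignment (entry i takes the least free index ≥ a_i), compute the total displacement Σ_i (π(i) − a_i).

2

Σπ(i) = 1+…+4 = 10; Σa = 3+2+2+1 = 8; disp = 10−8 = 2.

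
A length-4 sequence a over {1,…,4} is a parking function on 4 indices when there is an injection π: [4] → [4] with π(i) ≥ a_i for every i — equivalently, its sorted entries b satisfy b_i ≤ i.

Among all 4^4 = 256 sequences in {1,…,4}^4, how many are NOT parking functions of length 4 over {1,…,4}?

131

#PF = (4+1−4)·(4+1)^{4−1} = 1 · 125 = 125 (Konheim–Weiss)
Example (3,3,3,3) → sorted (3,3,3,3): b_1=3>1, not a PF.
So 256 − 125 = 131 fail.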